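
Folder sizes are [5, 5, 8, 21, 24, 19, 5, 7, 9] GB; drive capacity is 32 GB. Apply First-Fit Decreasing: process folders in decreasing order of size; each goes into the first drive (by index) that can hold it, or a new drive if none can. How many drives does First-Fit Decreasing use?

4

Sorted descending: 24, 21, 19, 9, 8, 7, 5, 5, 5.
Put 24 GB in drive 1; 8 GB remain.
Put 21 GB in drive 2; 11 GB remain.
Put 19 GB in drive 3; 13 GB remain.
Put 9 GB in drive 2; 2 GB remain.
Put 8 GB in drive 1; 0 GB remain.
Put 7 GB in drive 3; 6 GB remain.
Put 5 GB in drive 3; 1 GB remain.
Put 5 GB in drive 4; 27 GB remain.
Put 5 GB in drive 4; 22 GB remain.
Final drives: [24,8] [21,9] [19,7,5] [5,5].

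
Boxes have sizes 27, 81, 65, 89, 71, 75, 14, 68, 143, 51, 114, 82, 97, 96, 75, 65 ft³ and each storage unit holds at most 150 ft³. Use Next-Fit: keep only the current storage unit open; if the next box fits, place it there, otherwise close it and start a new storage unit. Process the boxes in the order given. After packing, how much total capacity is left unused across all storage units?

587

27 ft³ → storage unit 1 (remaining 123 ft³)
81 ft³ → storage unit 1 (remaining 42 ft³)
65 ft³ → storage unit 2 (remaining 85 ft³)
89 ft³ → storage unit 3 (remaining 61 ft³)
71 ft³ → storage unit 4 (remaining 79 ft³)
75 ft³ → storage unit 4 (remaining 4 ft³)
14 ft³ → storage unit 5 (remaining 136 ft³)
68 ft³ → storage unit 5 (remaining 68 ft³)
143 ft³ → storage unit 6 (remaining 7 ft³)
51 ft³ → storage unit 7 (remaining 99 ft³)
114 ft³ → storage unit 8 (remaining 36 ft³)
82 ft³ → storage unit 9 (remaining 68 ft³)
97 ft³ → storage unit 10 (remaining 53 ft³)
96 ft³ → storage unit 11 (remaining 54 ft³)
75 ft³ → storage unit 12 (remaining 75 ft³)
65 ft³ → storage unit 12 (remaining 10 ft³)
12 storage units × 150 ft³ = 1800 ft³; used 1213 ft³; unused 587 ft³.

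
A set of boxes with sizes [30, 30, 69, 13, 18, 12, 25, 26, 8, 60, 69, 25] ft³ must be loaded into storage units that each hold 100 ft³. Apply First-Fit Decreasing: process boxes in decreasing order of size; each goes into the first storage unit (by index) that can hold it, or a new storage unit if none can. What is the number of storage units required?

Sorted descending: 69, 69, 60, 30, 30, 26, 25, 25, 18, 13, 12, 8.
storage unit 1: place 69 ft³, 31 ft³ left
storage unit 2: place 69 ft³, 31 ft³ left
storage unit 3: place 60 ft³, 40 ft³ left
storage unit 1: place 30 ft³, 1 ft³ left
storage unit 2: place 30 ft³, 1 ft³ left
storage unit 3: place 26 ft³, 14 ft³ left
storage unit 4: place 25 ft³, 75 ft³ left
storage unit 4: place 25 ft³, 50 ft³ left
storage unit 4: place 18 ft³, 32 ft³ left
storage unit 3: place 13 ft³, 1 ft³ left
storage unit 4: place 12 ft³, 20 ft³ left
storage unit 4: place 8 ft³, 12 ft³ left

4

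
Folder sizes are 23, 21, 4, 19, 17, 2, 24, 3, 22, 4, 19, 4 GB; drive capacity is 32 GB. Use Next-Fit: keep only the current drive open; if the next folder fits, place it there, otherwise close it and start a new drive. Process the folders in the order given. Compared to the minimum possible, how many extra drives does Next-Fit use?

Next-Fit: [23] [21,4] [19] [17,2] [24,3] [22,4] [19,4] → 7 drives.
7 folders exceed 16 GB (half the capacity), and no two of those can share a drive, so at least 7 drives are needed.
So 7 is already optimal.

0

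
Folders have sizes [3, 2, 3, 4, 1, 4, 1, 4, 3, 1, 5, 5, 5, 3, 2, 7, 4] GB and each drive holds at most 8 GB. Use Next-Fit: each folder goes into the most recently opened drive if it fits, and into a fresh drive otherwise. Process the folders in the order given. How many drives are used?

10 drives

drive 1: place 3 GB, 5 GB left
drive 1: place 2 GB, 3 GB left
drive 1: place 3 GB, 0 GB left
drive 2: place 4 GB, 4 GB left
drive 2: place 1 GB, 3 GB left
drive 3: place 4 GB, 4 GB left
drive 3: place 1 GB, 3 GB left
drive 4: place 4 GB, 4 GB left
drive 4: place 3 GB, 1 GB left
drive 4: place 1 GB, 0 GB left
drive 5: place 5 GB, 3 GB left
drive 6: place 5 GB, 3 GB left
drive 7: place 5 GB, 3 GB left
drive 7: place 3 GB, 0 GB left
drive 8: place 2 GB, 6 GB left
drive 9: place 7 GB, 1 GB left
drive 10: place 4 GB, 4 GB left
Final drives: [3,2,3] [4,1] [4,1] [4,3,1] [5] [5] [5,3] [2] [7] [4].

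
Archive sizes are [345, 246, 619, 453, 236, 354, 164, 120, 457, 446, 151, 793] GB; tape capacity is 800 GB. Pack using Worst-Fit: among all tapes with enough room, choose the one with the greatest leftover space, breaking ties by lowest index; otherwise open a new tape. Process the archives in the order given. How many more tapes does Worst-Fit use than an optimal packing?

Worst-Fit: [345,246] [619] [453,236] [354,164,120] [457] [446,151] [793] → 7 tapes.
Total size 4384 GB; any packing needs at least ⌈4384/800⌉ = 6 tapes.
An optimal packing achieves that bound: [793] [619,164] [457,246] [453,345] [446,354] [236,151,120] → 6 tapes.
Excess: 7 − 6 = 1.

1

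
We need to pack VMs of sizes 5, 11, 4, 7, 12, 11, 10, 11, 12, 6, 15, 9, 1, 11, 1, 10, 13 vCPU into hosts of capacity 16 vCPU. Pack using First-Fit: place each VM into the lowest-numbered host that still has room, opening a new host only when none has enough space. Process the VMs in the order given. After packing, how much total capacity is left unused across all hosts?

Put 5 vCPU in host 1; 11 vCPU remain.
Put 11 vCPU in host 1; 0 vCPU remain.
Put 4 vCPU in host 2; 12 vCPU remain.
Put 7 vCPU in host 2; 5 vCPU remain.
Put 12 vCPU in host 3; 4 vCPU remain.
Put 11 vCPU in host 4; 5 vCPU remain.
Put 10 vCPU in host 5; 6 vCPU remain.
Put 11 vCPU in host 6; 5 vCPU remain.
Put 12 vCPU in host 7; 4 vCPU remain.
Put 6 vCPU in host 5; 0 vCPU remain.
Put 15 vCPU in host 8; 1 vCPU remain.
Put 9 vCPU in host 9; 7 vCPU remain.
Put 1 vCPU in host 2; 4 vCPU remain.
Put 11 vCPU in host 10; 5 vCPU remain.
Put 1 vCPU in host 2; 3 vCPU remain.
Put 10 vCPU in host 11; 6 vCPU remain.
Put 13 vCPU in host 12; 3 vCPU remain.
12 hosts × 16 vCPU = 192 vCPU; used 149 vCPU; unused 43 vCPU.

43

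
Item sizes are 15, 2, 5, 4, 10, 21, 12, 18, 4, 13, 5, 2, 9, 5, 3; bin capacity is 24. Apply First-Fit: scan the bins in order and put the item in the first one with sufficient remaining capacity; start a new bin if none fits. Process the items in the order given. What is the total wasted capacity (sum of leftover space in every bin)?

16

15 → bin 1 (remaining 9)
2 → bin 1 (remaining 7)
5 → bin 1 (remaining 2)
4 → bin 2 (remaining 20)
10 → bin 2 (remaining 10)
21 → bin 3 (remaining 3)
12 → bin 4 (remaining 12)
18 → bin 5 (remaining 6)
4 → bin 2 (remaining 6)
13 → bin 6 (remaining 11)
5 → bin 2 (remaining 1)
2 → bin 1 (remaining 0)
9 → bin 4 (remaining 3)
5 → bin 5 (remaining 1)
3 → bin 3 (remaining 0)
6 bins × 24 = 144; used 128; unused 16.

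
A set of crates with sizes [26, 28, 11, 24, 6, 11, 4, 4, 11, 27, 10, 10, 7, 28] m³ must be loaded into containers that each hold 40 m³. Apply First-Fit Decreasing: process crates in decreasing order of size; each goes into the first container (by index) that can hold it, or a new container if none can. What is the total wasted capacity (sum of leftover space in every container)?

Sorted descending: 28, 28, 27, 26, 24, 11, 11, 11, 10, 10, 7, 6, 4, 4.
28 m³ → container 1 (remaining 12 m³)
28 m³ → container 2 (remaining 12 m³)
27 m³ → container 3 (remaining 13 m³)
26 m³ → container 4 (remaining 14 m³)
24 m³ → container 5 (remaining 16 m³)
11 m³ → container 1 (remaining 1 m³)
11 m³ → container 2 (remaining 1 m³)
11 m³ → container 3 (remaining 2 m³)
10 m³ → container 4 (remaining 4 m³)
10 m³ → container 5 (remaining 6 m³)
7 m³ → container 6 (remaining 33 m³)
6 m³ → container 5 (remaining 0 m³)
4 m³ → container 4 (remaining 0 m³)
4 m³ → container 6 (remaining 29 m³)
6 containers × 40 m³ = 240 m³; used 207 m³; unused 33 m³.

33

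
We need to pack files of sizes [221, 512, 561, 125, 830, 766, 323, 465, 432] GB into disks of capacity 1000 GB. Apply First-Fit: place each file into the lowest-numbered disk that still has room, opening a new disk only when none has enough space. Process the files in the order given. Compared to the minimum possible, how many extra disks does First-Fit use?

0

First-Fit: [221,512,125] [561,323] [830] [766] [465,432] → 5 disks.
Total size 4235 GB; any packing needs at least ⌈4235/1000⌉ = 5 disks.
So 5 is already optimal.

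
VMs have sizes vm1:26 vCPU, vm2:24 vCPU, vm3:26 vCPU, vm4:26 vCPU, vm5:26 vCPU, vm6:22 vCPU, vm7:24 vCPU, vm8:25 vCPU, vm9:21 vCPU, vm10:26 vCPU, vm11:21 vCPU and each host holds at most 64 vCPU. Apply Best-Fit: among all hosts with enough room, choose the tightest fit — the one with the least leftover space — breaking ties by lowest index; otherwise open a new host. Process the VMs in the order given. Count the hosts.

6

vm1 (26 vCPU) → host 1 (remaining 38 vCPU)
vm2 (24 vCPU) → host 1 (remaining 14 vCPU)
vm3 (26 vCPU) → host 2 (remaining 38 vCPU)
vm4 (26 vCPU) → host 2 (remaining 12 vCPU)
vm5 (26 vCPU) → host 3 (remaining 38 vCPU)
vm6 (22 vCPU) → host 3 (remaining 16 vCPU)
vm7 (24 vCPU) → host 4 (remaining 40 vCPU)
vm8 (25 vCPU) → host 4 (remaining 15 vCPU)
vm9 (21 vCPU) → host 5 (remaining 43 vCPU)
vm10 (26 vCPU) → host 5 (remaining 17 vCPU)
vm11 (21 vCPU) → host 6 (remaining 43 vCPU)
Final hosts: [26,24] [26,26] [26,22] [24,25] [21,26] [21].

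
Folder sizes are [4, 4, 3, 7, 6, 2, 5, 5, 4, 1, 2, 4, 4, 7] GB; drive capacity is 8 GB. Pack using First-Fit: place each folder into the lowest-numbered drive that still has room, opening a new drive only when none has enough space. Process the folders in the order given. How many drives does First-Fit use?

9

Put 4 GB in drive 1; 4 GB remain.
Put 4 GB in drive 1; 0 GB remain.
Put 3 GB in drive 2; 5 GB remain.
Put 7 GB in drive 3; 1 GB remain.
Put 6 GB in drive 4; 2 GB remain.
Put 2 GB in drive 2; 3 GB remain.
Put 5 GB in drive 5; 3 GB remain.
Put 5 GB in drive 6; 3 GB remain.
Put 4 GB in drive 7; 4 GB remain.
Put 1 GB in drive 2; 2 GB remain.
Put 2 GB in drive 2; 0 GB remain.
Put 4 GB in drive 7; 0 GB remain.
Put 4 GB in drive 8; 4 GB remain.
Put 7 GB in drive 9; 1 GB remain.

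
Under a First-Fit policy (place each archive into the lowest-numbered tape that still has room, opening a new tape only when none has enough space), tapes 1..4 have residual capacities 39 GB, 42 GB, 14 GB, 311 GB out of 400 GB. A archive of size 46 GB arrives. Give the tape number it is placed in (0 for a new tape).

4

Tapes with room: tape 4 (311 GB).
The first with room is tape 4.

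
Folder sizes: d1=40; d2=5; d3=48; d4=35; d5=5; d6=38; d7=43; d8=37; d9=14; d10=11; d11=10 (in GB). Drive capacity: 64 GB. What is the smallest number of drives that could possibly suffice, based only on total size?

5

Total size = 40 + 5 + 48 + 35 + 5 + 38 + 43 + 37 + 14 + 11 + 10 = 286 GB.
⌈286 / 64⌉ = 5.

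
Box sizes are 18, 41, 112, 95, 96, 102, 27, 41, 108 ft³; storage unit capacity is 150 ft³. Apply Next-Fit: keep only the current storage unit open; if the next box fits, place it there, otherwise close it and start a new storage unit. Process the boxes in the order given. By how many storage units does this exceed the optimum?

1

Next-Fit: [18,41] [112] [95] [96] [102,27] [41,108] → 6 storage units.
Total size 640 ft³; any packing needs at least ⌈640/150⌉ = 5 storage units.
An optimal packing achieves that bound: [112,27] [108,41] [102,41] [96,18] [95] → 5 storage units.
Excess: 6 − 5 = 1.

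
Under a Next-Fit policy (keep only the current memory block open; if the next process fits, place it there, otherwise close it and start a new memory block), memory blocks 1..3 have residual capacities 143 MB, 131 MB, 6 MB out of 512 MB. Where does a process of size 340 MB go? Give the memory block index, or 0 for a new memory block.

0

Next-Fit only looks at memory block 3, which has 6 MB free.
340 MB does not fit, so a new memory block is opened.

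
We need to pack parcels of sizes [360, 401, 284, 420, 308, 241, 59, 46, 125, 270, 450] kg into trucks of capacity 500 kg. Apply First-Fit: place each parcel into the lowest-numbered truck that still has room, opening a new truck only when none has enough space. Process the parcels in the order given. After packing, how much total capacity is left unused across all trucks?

truck 1: place 360 kg, 140 kg left
truck 2: place 401 kg, 99 kg left
truck 3: place 284 kg, 216 kg left
truck 4: place 420 kg, 80 kg left
truck 5: place 308 kg, 192 kg left
truck 6: place 241 kg, 259 kg left
truck 1: place 59 kg, 81 kg left
truck 1: place 46 kg, 35 kg left
truck 3: place 125 kg, 91 kg left
truck 7: place 270 kg, 230 kg left
truck 8: place 450 kg, 50 kg left
8 trucks × 500 kg = 4000 kg; used 2964 kg; unused 1036 kg.

1036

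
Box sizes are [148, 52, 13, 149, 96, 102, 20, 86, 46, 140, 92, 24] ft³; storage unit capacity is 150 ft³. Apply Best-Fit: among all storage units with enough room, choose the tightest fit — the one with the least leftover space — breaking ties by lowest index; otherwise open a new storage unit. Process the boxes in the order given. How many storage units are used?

8 storage units

148 ft³ → storage unit 1 (remaining 2 ft³)
52 ft³ → storage unit 2 (remaining 98 ft³)
13 ft³ → storage unit 2 (remaining 85 ft³)
149 ft³ → storage unit 3 (remaining 1 ft³)
96 ft³ → storage unit 4 (remaining 54 ft³)
102 ft³ → storage unit 5 (remaining 48 ft³)
20 ft³ → storage unit 5 (remaining 28 ft³)
86 ft³ → storage unit 6 (remaining 64 ft³)
46 ft³ → storage unit 4 (remaining 8 ft³)
140 ft³ → storage unit 7 (remaining 10 ft³)
92 ft³ → storage unit 8 (remaining 58 ft³)
24 ft³ → storage unit 5 (remaining 4 ft³)
Final storage units: [148] [52,13] [149] [96,46] [102,20,24] [86] [140] [92].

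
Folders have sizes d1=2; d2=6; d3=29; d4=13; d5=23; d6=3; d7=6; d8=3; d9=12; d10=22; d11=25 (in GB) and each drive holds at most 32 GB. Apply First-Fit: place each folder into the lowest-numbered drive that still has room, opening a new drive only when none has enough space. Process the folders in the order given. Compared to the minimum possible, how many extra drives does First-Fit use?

First-Fit: [2,6,13,3,6] [29,3] [23] [12] [22] [25] → 6 drives.
Total size 144 GB; any packing needs at least ⌈144/32⌉ = 5 drives.
An optimal packing achieves that bound: [29,3] [25,6] [23,6,3] [22,2] [13,12] → 5 drives.
Excess: 6 − 5 = 1.

1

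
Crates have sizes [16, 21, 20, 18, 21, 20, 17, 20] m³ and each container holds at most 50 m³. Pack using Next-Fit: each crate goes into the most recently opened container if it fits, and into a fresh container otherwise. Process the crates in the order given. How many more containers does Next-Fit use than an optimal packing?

0

Next-Fit: [16,21] [20,18] [21,20] [17,20] → 4 containers.
Total size 153 m³; any packing needs at least ⌈153/50⌉ = 4 containers.
So 4 is already optimal.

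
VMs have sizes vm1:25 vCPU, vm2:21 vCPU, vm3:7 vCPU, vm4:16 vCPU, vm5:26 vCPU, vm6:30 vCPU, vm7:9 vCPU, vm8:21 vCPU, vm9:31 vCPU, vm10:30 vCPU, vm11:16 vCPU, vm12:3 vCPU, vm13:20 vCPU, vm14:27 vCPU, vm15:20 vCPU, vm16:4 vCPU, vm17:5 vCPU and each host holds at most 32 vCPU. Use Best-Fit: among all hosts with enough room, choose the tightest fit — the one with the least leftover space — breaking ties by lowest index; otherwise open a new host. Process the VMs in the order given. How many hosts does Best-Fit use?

vm1 (25 vCPU) → host 1 (remaining 7 vCPU)
vm2 (21 vCPU) → host 2 (remaining 11 vCPU)
vm3 (7 vCPU) → host 1 (remaining 0 vCPU)
vm4 (16 vCPU) → host 3 (remaining 16 vCPU)
vm5 (26 vCPU) → host 4 (remaining 6 vCPU)
vm6 (30 vCPU) → host 5 (remaining 2 vCPU)
vm7 (9 vCPU) → host 2 (remaining 2 vCPU)
vm8 (21 vCPU) → host 6 (remaining 11 vCPU)
vm9 (31 vCPU) → host 7 (remaining 1 vCPU)
vm10 (30 vCPU) → host 8 (remaining 2 vCPU)
vm11 (16 vCPU) → host 3 (remaining 0 vCPU)
vm12 (3 vCPU) → host 4 (remaining 3 vCPU)
vm13 (20 vCPU) → host 9 (remaining 12 vCPU)
vm14 (27 vCPU) → host 10 (remaining 5 vCPU)
vm15 (20 vCPU) → host 11 (remaining 12 vCPU)
vm16 (4 vCPU) → host 10 (remaining 1 vCPU)
vm17 (5 vCPU) → host 6 (remaining 6 vCPU)
Final hosts: [25,7] [21,9] [16,16] [26,3] [30] [21,5] [31] [30] [20] [27,4] [20].

11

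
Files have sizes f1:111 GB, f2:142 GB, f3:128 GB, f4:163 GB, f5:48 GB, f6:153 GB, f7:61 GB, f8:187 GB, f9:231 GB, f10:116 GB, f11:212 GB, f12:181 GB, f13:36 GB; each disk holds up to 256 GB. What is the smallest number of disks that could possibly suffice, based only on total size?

7

Total size = 111 + 142 + 128 + 163 + 48 + 153 + 61 + 187 + 231 + 116 + 212 + 181 + 36 = 1769 GB.
⌈1769 / 256⌉ = 7.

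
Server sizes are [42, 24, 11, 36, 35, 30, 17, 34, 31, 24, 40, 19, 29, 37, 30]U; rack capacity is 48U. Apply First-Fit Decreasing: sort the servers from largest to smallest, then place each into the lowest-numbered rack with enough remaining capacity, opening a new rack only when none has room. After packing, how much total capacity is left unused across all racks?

Sorted descending: 42, 40, 37, 36, 35, 34, 31, 30, 30, 29, 24, 24, 19, 17, 11.
Put 42U in rack 1; 6U remain.
Put 40U in rack 2; 8U remain.
Put 37U in rack 3; 11U remain.
Put 36U in rack 4; 12U remain.
Put 35U in rack 5; 13U remain.
Put 34U in rack 6; 14U remain.
Put 31U in rack 7; 17U remain.
Put 30U in rack 8; 18U remain.
Put 30U in rack 9; 18U remain.
Put 29U in rack 10; 19U remain.
Put 24U in rack 11; 24U remain.
Put 24U in rack 11; 0U remain.
Put 19U in rack 10; 0U remain.
Put 17U in rack 7; 0U remain.
Put 11U in rack 3; 0U remain.
11 racks × 48U = 528U; used 439U; unused 89U.

89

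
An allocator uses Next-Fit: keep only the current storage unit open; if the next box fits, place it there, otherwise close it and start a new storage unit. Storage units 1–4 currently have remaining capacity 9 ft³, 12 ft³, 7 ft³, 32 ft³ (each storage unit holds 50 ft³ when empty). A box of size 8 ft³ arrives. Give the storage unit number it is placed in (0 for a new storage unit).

Next-Fit only looks at storage unit 4, which has 32 ft³ free.
8 ft³ fits there.

4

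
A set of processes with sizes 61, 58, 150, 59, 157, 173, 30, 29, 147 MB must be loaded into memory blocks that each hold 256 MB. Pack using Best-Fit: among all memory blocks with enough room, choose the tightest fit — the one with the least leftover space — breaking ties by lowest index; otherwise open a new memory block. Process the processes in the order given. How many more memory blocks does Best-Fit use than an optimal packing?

1

Best-Fit: [61,58] [150,59,30] [157] [173,29] [147] → 5 memory blocks.
Total size 864 MB; any packing needs at least ⌈864/256⌉ = 4 memory blocks.
An optimal packing achieves that bound: [173,61] [157,59,30] [150,58,29] [147] → 4 memory blocks.
Excess: 5 − 4 = 1.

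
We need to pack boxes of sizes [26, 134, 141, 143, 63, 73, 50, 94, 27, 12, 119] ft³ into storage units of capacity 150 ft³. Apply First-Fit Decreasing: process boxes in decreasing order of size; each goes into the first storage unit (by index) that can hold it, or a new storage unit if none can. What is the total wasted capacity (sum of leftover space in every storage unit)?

Sorted descending: 143, 141, 134, 119, 94, 73, 63, 50, 27, 26, 12.
storage unit 1: place 143 ft³, 7 ft³ left
storage unit 2: place 141 ft³, 9 ft³ left
storage unit 3: place 134 ft³, 16 ft³ left
storage unit 4: place 119 ft³, 31 ft³ left
storage unit 5: place 94 ft³, 56 ft³ left
storage unit 6: place 73 ft³, 77 ft³ left
storage unit 6: place 63 ft³, 14 ft³ left
storage unit 5: place 50 ft³, 6 ft³ left
storage unit 4: place 27 ft³, 4 ft³ left
storage unit 7: place 26 ft³, 124 ft³ left
storage unit 3: place 12 ft³, 4 ft³ left
7 storage units × 150 ft³ = 1050 ft³; used 882 ft³; unused 168 ft³.

168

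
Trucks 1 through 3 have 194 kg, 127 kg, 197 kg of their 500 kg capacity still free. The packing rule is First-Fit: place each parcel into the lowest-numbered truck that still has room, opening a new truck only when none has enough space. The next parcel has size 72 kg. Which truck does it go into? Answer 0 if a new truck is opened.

1

Trucks with room: truck 1 (194 kg), truck 2 (127 kg), truck 3 (197 kg).
The first with room is truck 1.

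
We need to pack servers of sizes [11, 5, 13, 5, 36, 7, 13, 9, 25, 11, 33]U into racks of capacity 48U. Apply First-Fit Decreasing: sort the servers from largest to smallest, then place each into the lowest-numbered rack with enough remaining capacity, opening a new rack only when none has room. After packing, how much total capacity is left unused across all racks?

Sorted descending: 36, 33, 25, 13, 13, 11, 11, 9, 7, 5, 5.
Put 36U in rack 1; 12U remain.
Put 33U in rack 2; 15U remain.
Put 25U in rack 3; 23U remain.
Put 13U in rack 2; 2U remain.
Put 13U in rack 3; 10U remain.
Put 11U in rack 1; 1U remain.
Put 11U in rack 4; 37U remain.
Put 9U in rack 3; 1U remain.
Put 7U in rack 4; 30U remain.
Put 5U in rack 4; 25U remain.
Put 5U in rack 4; 20U remain.
4 racks × 48U = 192U; used 168U; unused 24U.

24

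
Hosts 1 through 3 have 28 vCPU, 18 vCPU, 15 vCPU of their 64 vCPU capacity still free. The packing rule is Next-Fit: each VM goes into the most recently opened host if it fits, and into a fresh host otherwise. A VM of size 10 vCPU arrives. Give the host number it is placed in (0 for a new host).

Next-Fit only looks at host 3, which has 15 vCPU free.
10 vCPU fits there.

3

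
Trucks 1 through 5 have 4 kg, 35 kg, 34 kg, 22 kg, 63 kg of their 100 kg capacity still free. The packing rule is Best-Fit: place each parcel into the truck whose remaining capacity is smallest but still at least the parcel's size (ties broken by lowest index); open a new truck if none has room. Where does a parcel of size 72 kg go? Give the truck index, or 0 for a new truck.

0

No truck has ≥ 72 kg free, so a new truck is opened.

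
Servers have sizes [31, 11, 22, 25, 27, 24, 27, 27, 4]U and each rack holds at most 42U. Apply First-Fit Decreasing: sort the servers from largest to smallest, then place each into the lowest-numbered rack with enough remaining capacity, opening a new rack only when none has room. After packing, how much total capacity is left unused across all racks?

Sorted descending: 31, 27, 27, 27, 25, 24, 22, 11, 4.
Put 31U in rack 1; 11U remain.
Put 27U in rack 2; 15U remain.
Put 27U in rack 3; 15U remain.
Put 27U in rack 4; 15U remain.
Put 25U in rack 5; 17U remain.
Put 24U in rack 6; 18U remain.
Put 22U in rack 7; 20U remain.
Put 11U in rack 1; 0U remain.
Put 4U in rack 2; 11U remain.
7 racks × 42U = 294U; used 198U; unused 96U.

96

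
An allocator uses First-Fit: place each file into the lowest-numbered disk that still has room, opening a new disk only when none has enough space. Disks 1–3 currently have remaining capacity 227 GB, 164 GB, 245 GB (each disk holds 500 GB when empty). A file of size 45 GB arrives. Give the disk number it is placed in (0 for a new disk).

Disks with room: disk 1 (227 GB), disk 2 (164 GB), disk 3 (245 GB).
The first with room is disk 1.

1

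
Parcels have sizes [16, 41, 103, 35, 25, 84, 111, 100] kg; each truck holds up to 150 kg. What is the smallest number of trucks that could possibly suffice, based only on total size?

Total size = 16 + 41 + 103 + 35 + 25 + 84 + 111 + 100 = 515 kg.
⌈515 / 150⌉ = 4.

4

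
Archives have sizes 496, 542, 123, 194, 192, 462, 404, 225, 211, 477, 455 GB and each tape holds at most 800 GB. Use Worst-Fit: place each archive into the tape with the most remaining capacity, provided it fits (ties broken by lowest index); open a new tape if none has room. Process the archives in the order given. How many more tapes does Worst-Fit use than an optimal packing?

Worst-Fit: [496,123] [542,194] [192,462] [404,225] [211,477] [455] → 6 tapes.
6 archives exceed 400 GB (half the capacity), and no two of those can share a tape, so at least 6 tapes are needed.
So 6 is already optimal.

0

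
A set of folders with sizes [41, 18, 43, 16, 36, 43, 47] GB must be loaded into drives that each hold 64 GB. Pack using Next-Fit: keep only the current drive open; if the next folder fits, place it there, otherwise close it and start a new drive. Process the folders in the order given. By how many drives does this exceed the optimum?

0

Next-Fit: [41,18] [43,16] [36] [43] [47] → 5 drives.
5 folders exceed 32 GB (half the capacity), and no two of those can share a drive, so at least 5 drives are needed.
So 5 is already optimal.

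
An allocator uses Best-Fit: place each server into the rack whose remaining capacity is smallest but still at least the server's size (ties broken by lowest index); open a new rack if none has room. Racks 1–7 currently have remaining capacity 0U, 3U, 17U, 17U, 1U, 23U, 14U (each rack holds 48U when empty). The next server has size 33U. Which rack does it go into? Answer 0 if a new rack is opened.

0

No rack has ≥ 33U free, so a new rack is opened.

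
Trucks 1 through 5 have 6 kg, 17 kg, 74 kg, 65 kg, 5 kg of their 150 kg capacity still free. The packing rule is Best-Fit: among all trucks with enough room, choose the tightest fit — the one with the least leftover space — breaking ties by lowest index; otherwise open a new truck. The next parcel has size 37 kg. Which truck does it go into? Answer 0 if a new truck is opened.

4

Trucks with room: truck 3 (74 kg), truck 4 (65 kg).
Tightest fit is truck 4 with 65 kg free.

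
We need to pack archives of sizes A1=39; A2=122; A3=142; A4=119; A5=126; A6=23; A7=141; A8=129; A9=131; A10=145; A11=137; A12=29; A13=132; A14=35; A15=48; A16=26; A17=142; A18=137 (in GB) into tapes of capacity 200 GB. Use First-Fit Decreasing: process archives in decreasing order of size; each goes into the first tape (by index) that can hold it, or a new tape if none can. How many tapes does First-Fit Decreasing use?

12

Sorted descending: 145, 142, 142, 141, 137, 137, 132, 131, 129, 126, 122, 119, 48, 39, 35, 29, 26, 23.
tape 1: place 145 GB, 55 GB left
tape 2: place 142 GB, 58 GB left
tape 3: place 142 GB, 58 GB left
tape 4: place 141 GB, 59 GB left
tape 5: place 137 GB, 63 GB left
tape 6: place 137 GB, 63 GB left
tape 7: place 132 GB, 68 GB left
tape 8: place 131 GB, 69 GB left
tape 9: place 129 GB, 71 GB left
tape 10: place 126 GB, 74 GB left
tape 11: place 122 GB, 78 GB left
tape 12: place 119 GB, 81 GB left
tape 1: place 48 GB, 7 GB left
tape 2: place 39 GB, 19 GB left
tape 3: place 35 GB, 23 GB left
tape 4: place 29 GB, 30 GB left
tape 4: place 26 GB, 4 GB left
tape 3: place 23 GB, 0 GB left
Final tapes: [145,48] [142,39] [142,35,23] [141,29,26] [137] [137] [132] [131] [129] [126] [122] [119].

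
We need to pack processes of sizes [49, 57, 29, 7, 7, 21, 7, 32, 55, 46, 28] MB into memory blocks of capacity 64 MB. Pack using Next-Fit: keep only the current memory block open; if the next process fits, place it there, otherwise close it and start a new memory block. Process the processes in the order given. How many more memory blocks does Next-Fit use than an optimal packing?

1

Next-Fit: [49] [57] [29,7,7,21] [7,32] [55] [46] [28] → 7 memory blocks.
Total size 338 MB; any packing needs at least ⌈338/64⌉ = 6 memory blocks.
An optimal packing achieves that bound: [57,7] [55,7] [49,7] [46] [32,29] [28,21] → 6 memory blocks.
Excess: 7 − 6 = 1.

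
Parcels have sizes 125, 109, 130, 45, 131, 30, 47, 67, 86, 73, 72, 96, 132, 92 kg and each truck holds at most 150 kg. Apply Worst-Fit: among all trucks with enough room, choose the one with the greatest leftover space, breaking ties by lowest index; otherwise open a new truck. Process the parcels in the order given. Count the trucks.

truck 1: place 125 kg, 25 kg left
truck 2: place 109 kg, 41 kg left
truck 3: place 130 kg, 20 kg left
truck 4: place 45 kg, 105 kg left
truck 5: place 131 kg, 19 kg left
truck 4: place 30 kg, 75 kg left
truck 4: place 47 kg, 28 kg left
truck 6: place 67 kg, 83 kg left
truck 7: place 86 kg, 64 kg left
truck 6: place 73 kg, 10 kg left
truck 8: place 72 kg, 78 kg left
truck 9: place 96 kg, 54 kg left
truck 10: place 132 kg, 18 kg left
truck 11: place 92 kg, 58 kg left

11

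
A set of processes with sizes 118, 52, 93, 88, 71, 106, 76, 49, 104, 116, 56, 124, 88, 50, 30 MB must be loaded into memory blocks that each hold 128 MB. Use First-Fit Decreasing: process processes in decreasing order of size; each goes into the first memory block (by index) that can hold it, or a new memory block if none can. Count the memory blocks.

Sorted descending: 124, 118, 116, 106, 104, 93, 88, 88, 76, 71, 56, 52, 50, 49, 30.
memory block 1: place 124 MB, 4 MB left
memory block 2: place 118 MB, 10 MB left
memory block 3: place 116 MB, 12 MB left
memory block 4: place 106 MB, 22 MB left
memory block 5: place 104 MB, 24 MB left
memory block 6: place 93 MB, 35 MB left
memory block 7: place 88 MB, 40 MB left
memory block 8: place 88 MB, 40 MB left
memory block 9: place 76 MB, 52 MB left
memory block 10: place 71 MB, 57 MB left
memory block 10: place 56 MB, 1 MB left
memory block 9: place 52 MB, 0 MB left
memory block 11: place 50 MB, 78 MB left
memory block 11: place 49 MB, 29 MB left
memory block 6: place 30 MB, 5 MB left
Final memory blocks: [124] [118] [116] [106] [104] [93,30] [88] [88] [76,52] [71,56] [50,49].

11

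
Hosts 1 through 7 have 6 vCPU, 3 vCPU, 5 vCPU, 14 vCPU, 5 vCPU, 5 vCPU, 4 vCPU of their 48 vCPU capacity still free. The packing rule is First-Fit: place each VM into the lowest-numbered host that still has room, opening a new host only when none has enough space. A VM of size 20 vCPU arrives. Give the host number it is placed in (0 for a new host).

0

No host has ≥ 20 vCPU free, so a new host is opened.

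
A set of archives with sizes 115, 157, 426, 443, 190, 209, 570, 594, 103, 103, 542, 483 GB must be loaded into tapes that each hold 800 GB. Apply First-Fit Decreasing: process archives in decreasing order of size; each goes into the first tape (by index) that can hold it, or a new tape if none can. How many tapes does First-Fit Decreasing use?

6

Sorted descending: 594, 570, 542, 483, 443, 426, 209, 190, 157, 115, 103, 103.
Put 594 GB in tape 1; 206 GB remain.
Put 570 GB in tape 2; 230 GB remain.
Put 542 GB in tape 3; 258 GB remain.
Put 483 GB in tape 4; 317 GB remain.
Put 443 GB in tape 5; 357 GB remain.
Put 426 GB in tape 6; 374 GB remain.
Put 209 GB in tape 2; 21 GB remain.
Put 190 GB in tape 1; 16 GB remain.
Put 157 GB in tape 3; 101 GB remain.
Put 115 GB in tape 4; 202 GB remain.
Put 103 GB in tape 4; 99 GB remain.
Put 103 GB in tape 5; 254 GB remain.
Final tapes: [594,190] [570,209] [542,157] [483,115,103] [443,103] [426].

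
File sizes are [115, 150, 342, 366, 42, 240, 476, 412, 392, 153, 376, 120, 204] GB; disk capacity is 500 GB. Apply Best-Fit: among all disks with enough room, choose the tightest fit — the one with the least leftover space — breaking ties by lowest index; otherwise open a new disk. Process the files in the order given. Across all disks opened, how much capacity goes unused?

Put 115 GB in disk 1; 385 GB remain.
Put 150 GB in disk 1; 235 GB remain.
Put 342 GB in disk 2; 158 GB remain.
Put 366 GB in disk 3; 134 GB remain.
Put 42 GB in disk 3; 92 GB remain.
Put 240 GB in disk 4; 260 GB remain.
Put 476 GB in disk 5; 24 GB remain.
Put 412 GB in disk 6; 88 GB remain.
Put 392 GB in disk 7; 108 GB remain.
Put 153 GB in disk 2; 5 GB remain.
Put 376 GB in disk 8; 124 GB remain.
Put 120 GB in disk 8; 4 GB remain.
Put 204 GB in disk 1; 31 GB remain.
8 disks × 500 GB = 4000 GB; used 3388 GB; unused 612 GB.

612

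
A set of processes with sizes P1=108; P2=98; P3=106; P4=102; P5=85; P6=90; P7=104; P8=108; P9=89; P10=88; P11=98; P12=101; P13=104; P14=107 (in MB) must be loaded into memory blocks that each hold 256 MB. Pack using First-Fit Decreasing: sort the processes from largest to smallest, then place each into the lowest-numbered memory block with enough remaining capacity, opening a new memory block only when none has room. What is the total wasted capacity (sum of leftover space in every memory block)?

404

Sorted descending: 108, 108, 107, 106, 104, 104, 102, 101, 98, 98, 90, 89, 88, 85.
108 MB → memory block 1 (remaining 148 MB)
108 MB → memory block 1 (remaining 40 MB)
107 MB → memory block 2 (remaining 149 MB)
106 MB → memory block 2 (remaining 43 MB)
104 MB → memory block 3 (remaining 152 MB)
104 MB → memory block 3 (remaining 48 MB)
102 MB → memory block 4 (remaining 154 MB)
101 MB → memory block 4 (remaining 53 MB)
98 MB → memory block 5 (remaining 158 MB)
98 MB → memory block 5 (remaining 60 MB)
90 MB → memory block 6 (remaining 166 MB)
89 MB → memory block 6 (remaining 77 MB)
88 MB → memory block 7 (remaining 168 MB)
85 MB → memory block 7 (remaining 83 MB)
7 memory blocks × 256 MB = 1792 MB; used 1388 MB; unused 404 MB.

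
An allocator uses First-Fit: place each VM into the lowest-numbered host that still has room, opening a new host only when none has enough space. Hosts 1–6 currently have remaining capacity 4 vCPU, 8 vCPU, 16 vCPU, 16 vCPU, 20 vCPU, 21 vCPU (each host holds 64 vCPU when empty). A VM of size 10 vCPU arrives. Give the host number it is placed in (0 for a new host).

Hosts with room: host 3 (16 vCPU), host 4 (16 vCPU), host 5 (20 vCPU), host 6 (21 vCPU).
The first with room is host 3.

3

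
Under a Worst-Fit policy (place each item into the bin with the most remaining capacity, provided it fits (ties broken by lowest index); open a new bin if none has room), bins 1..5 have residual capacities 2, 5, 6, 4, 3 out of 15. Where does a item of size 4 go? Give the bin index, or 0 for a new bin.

Bins with room: bin 2 (5), bin 3 (6), bin 4 (4).
Most room is bin 3 with 6 free.

3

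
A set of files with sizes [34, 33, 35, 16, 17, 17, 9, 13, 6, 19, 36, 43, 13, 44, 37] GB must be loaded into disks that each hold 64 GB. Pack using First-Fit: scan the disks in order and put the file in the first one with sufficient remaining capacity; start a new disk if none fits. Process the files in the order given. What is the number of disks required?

7 disks

Put 34 GB in disk 1; 30 GB remain.
Put 33 GB in disk 2; 31 GB remain.
Put 35 GB in disk 3; 29 GB remain.
Put 16 GB in disk 1; 14 GB remain.
Put 17 GB in disk 2; 14 GB remain.
Put 17 GB in disk 3; 12 GB remain.
Put 9 GB in disk 1; 5 GB remain.
Put 13 GB in disk 2; 1 GB remain.
Put 6 GB in disk 3; 6 GB remain.
Put 19 GB in disk 4; 45 GB remain.
Put 36 GB in disk 4; 9 GB remain.
Put 43 GB in disk 5; 21 GB remain.
Put 13 GB in disk 5; 8 GB remain.
Put 44 GB in disk 6; 20 GB remain.
Put 37 GB in disk 7; 27 GB remain.
Final disks: [34,16,9] [33,17,13] [35,17,6] [19,36] [43,13] [44] [37].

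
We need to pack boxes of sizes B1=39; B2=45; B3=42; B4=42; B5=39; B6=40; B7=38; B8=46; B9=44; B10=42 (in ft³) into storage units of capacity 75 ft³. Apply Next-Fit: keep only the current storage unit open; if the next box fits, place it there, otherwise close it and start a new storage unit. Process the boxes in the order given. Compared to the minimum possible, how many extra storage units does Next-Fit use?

Next-Fit: [39] [45] [42] [42] [39] [40] [38] [46] [44] [42] → 10 storage units.
10 boxes exceed 37.5 ft³ (half the capacity), and no two of those can share a storage unit, so at least 10 storage units are needed.
So 10 is already optimal.

0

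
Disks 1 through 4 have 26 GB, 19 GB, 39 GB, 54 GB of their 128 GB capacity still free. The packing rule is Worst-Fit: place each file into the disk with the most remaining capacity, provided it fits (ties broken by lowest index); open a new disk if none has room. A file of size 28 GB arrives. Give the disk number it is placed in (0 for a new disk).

4

Disks with room: disk 3 (39 GB), disk 4 (54 GB).
Most room is disk 4 with 54 GB free.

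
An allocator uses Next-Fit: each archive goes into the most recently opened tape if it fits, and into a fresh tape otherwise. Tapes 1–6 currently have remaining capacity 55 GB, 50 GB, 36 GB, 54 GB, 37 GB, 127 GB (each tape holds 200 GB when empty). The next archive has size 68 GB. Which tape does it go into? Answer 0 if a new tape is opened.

6

Next-Fit only looks at tape 6, which has 127 GB free.
68 GB fits there.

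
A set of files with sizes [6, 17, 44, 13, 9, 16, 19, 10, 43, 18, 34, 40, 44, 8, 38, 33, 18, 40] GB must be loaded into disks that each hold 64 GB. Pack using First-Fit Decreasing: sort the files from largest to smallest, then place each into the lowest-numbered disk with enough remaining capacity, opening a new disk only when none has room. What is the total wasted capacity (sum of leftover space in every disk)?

62

Sorted descending: 44, 44, 43, 40, 40, 38, 34, 33, 19, 18, 18, 17, 16, 13, 10, 9, 8, 6.
disk 1: place 44 GB, 20 GB left
disk 2: place 44 GB, 20 GB left
disk 3: place 43 GB, 21 GB left
disk 4: place 40 GB, 24 GB left
disk 5: place 40 GB, 24 GB left
disk 6: place 38 GB, 26 GB left
disk 7: place 34 GB, 30 GB left
disk 8: place 33 GB, 31 GB left
disk 1: place 19 GB, 1 GB left
disk 2: place 18 GB, 2 GB left
disk 3: place 18 GB, 3 GB left
disk 4: place 17 GB, 7 GB left
disk 5: place 16 GB, 8 GB left
disk 6: place 13 GB, 13 GB left
disk 6: place 10 GB, 3 GB left
disk 7: place 9 GB, 21 GB left
disk 5: place 8 GB, 0 GB left
disk 4: place 6 GB, 1 GB left
8 disks × 64 GB = 512 GB; used 450 GB; unused 62 GB.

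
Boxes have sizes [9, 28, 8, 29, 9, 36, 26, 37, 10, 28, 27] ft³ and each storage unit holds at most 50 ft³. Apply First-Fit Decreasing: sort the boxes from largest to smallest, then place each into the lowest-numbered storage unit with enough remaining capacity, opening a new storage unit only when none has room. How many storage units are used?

7 storage units

Sorted descending: 37, 36, 29, 28, 28, 27, 26, 10, 9, 9, 8.
Put 37 ft³ in storage unit 1; 13 ft³ remain.
Put 36 ft³ in storage unit 2; 14 ft³ remain.
Put 29 ft³ in storage unit 3; 21 ft³ remain.
Put 28 ft³ in storage unit 4; 22 ft³ remain.
Put 28 ft³ in storage unit 5; 22 ft³ remain.
Put 27 ft³ in storage unit 6; 23 ft³ remain.
Put 26 ft³ in storage unit 7; 24 ft³ remain.
Put 10 ft³ in storage unit 1; 3 ft³ remain.
Put 9 ft³ in storage unit 2; 5 ft³ remain.
Put 9 ft³ in storage unit 3; 12 ft³ remain.
Put 8 ft³ in storage unit 3; 4 ft³ remain.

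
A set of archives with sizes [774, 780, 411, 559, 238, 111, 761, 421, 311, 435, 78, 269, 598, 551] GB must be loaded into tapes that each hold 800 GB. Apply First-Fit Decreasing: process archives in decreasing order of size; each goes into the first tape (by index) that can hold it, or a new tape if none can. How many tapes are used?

9 tapes

Sorted descending: 780, 774, 761, 598, 559, 551, 435, 421, 411, 311, 269, 238, 111, 78.
Put 780 GB in tape 1; 20 GB remain.
Put 774 GB in tape 2; 26 GB remain.
Put 761 GB in tape 3; 39 GB remain.
Put 598 GB in tape 4; 202 GB remain.
Put 559 GB in tape 5; 241 GB remain.
Put 551 GB in tape 6; 249 GB remain.
Put 435 GB in tape 7; 365 GB remain.
Put 421 GB in tape 8; 379 GB remain.
Put 411 GB in tape 9; 389 GB remain.
Put 311 GB in tape 7; 54 GB remain.
Put 269 GB in tape 8; 110 GB remain.
Put 238 GB in tape 5; 3 GB remain.
Put 111 GB in tape 4; 91 GB remain.
Put 78 GB in tape 4; 13 GB remain.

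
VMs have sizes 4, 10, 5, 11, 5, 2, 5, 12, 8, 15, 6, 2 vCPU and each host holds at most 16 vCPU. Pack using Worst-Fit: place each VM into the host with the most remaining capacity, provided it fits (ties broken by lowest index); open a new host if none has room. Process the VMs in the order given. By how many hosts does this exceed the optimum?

0

Worst-Fit: [4,10] [5,11] [5,2,5,2] [12] [8,6] [15] → 6 hosts.
Total size 85 vCPU; any packing needs at least ⌈85/16⌉ = 6 hosts.
So 6 is already optimal.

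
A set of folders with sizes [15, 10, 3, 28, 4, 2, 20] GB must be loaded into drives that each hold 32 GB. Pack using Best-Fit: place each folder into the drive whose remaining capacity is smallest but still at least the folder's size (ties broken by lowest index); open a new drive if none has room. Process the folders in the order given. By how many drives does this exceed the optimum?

0

Best-Fit: [15,10,3,4] [28,2] [20] → 3 drives.
Total size 82 GB; any packing needs at least ⌈82/32⌉ = 3 drives.
So 3 is already optimal.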